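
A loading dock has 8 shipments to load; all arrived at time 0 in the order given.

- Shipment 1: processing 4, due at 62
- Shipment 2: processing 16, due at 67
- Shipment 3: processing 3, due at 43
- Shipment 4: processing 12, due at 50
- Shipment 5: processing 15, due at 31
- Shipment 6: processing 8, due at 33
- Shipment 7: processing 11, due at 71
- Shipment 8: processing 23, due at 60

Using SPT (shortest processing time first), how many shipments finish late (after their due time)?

3

SPT (increasing processing time): Shipment 3 Shipment 1 Shipment 6 Shipment 7 Shipment 4 Shipment 5 Shipment 2 Shipment 8.
Shipment 3: 0→3, due 43, tardiness 0
Shipment 1: 3→7, due 62, tardiness 0
Shipment 6: 7→15, due 33, tardiness 0
Shipment 7: 15→26, due 71, tardiness 0
Shipment 4: 26→38, due 50, tardiness 0
Shipment 5: 38→53, due 31, tardiness 22
Shipment 2: 53→69, due 67, tardiness 2
Shipment 8: 69→92, due 60, tardiness 32
Late shipments: 3.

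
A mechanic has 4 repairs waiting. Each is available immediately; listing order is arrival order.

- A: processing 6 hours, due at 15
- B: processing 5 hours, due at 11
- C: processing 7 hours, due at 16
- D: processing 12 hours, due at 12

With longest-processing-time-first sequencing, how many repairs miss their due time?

3

LPT (decreasing processing time): D C A B.
D: 0→12, due 12, tardiness 0
C: 12→19, due 16, tardiness 3
A: 19→25, due 15, tardiness 10
B: 25→30, due 11, tardiness 19
Late repairs: 3.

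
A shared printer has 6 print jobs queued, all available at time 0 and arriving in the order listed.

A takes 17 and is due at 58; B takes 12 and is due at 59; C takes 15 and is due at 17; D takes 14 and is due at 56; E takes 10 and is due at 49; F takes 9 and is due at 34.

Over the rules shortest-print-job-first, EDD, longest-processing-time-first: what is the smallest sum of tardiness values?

25

SPT (increasing processing time): F E B D C A.
F: 0→9, due 34, tardiness 0
E: 9→19, due 49, tardiness 0
B: 19→31, due 59, tardiness 0
D: 31→45, due 56, tardiness 0
C: 45→60, due 17, tardiness 43
A: 60→77, due 58, tardiness 19
Sum = 0+0+0+0+43+19 = 62.
EDD (increasing due date): C F E D A B.
C: 0→15, due 17, tardiness 0
F: 15→24, due 34, tardiness 0
E: 24→34, due 49, tardiness 0
D: 34→48, due 56, tardiness 0
A: 48→65, due 58, tardiness 7
B: 65→77, due 59, tardiness 18
Sum = 0+0+0+0+7+18 = 25.
LPT (decreasing processing time): A C D B E F.
A: 0→17, due 58, tardiness 0
C: 17→32, due 17, tardiness 15
D: 32→46, due 56, tardiness 0
B: 46→58, due 59, tardiness 0
E: 58→68, due 49, tardiness 19
F: 68→77, due 34, tardiness 43
Sum = 0+15+0+0+19+43 = 77.
SPT 62, EDD 25, LPT 77 → minimum 25.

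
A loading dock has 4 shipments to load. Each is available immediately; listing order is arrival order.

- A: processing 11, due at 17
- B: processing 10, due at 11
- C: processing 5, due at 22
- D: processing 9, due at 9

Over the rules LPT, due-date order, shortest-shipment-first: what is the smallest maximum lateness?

LPT (decreasing processing time): A B D C.
A: 0→11, due 17, lateness -6
B: 11→21, due 11, lateness 10
D: 21→30, due 9, lateness 21
C: 30→35, due 22, lateness 13
Maximum = 21.
EDD (increasing due date): D B A C.
D: 0→9, due 9, lateness 0
B: 9→19, due 11, lateness 8
A: 19→30, due 17, lateness 13
C: 30→35, due 22, lateness 13
Maximum = 13.
SPT (increasing processing time): C D B A.
C: 0→5, due 22, lateness -17
D: 5→14, due 9, lateness 5
B: 14→24, due 11, lateness 13
A: 24→35, due 17, lateness 18
Maximum = 18.
LPT 21, EDD 13, SPT 18 → minimum 13.

13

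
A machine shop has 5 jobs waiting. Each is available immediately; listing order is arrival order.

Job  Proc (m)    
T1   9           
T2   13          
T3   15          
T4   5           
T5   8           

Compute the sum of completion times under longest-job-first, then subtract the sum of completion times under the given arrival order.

15

LPT (decreasing processing time): T3 T2 T1 T5 T4.
T3: 0→15
T2: 15→28
T1: 28→37
T5: 37→45
T4: 45→50
Sum = 15+28+37+45+50 = 175.
FIFO (arrival order): T1 T2 T3 T4 T5.
T1: 0→9
T2: 9→22
T3: 22→37
T4: 37→42
T5: 42→50
Sum = 9+22+37+42+50 = 160.
Difference = 175 − 160 = 15.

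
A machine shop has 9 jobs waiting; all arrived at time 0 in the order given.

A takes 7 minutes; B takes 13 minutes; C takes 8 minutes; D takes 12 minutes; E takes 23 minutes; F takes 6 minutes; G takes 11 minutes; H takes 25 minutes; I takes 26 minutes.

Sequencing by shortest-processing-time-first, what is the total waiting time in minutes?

358

SPT (increasing processing time): F A C G D B E H I.
F: waits 0, runs 0→6
A: waits 6, runs 6→13
C: waits 13, runs 13→21
G: waits 21, runs 21→32
D: waits 32, runs 32→44
B: waits 44, runs 44→57
E: waits 57, runs 57→80
H: waits 80, runs 80→105
I: waits 105, runs 105→131
Sum = 0+6+13+21+32+44+57+80+105 = 358.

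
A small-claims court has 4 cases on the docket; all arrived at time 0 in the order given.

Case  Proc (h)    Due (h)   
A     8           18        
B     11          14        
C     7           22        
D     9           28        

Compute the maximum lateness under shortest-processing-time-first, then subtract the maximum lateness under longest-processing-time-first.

SPT (increasing processing time): C A D B.
C: 0→7, due 22, lateness -15
A: 7→15, due 18, lateness -3
D: 15→24, due 28, lateness -4
B: 24→35, due 14, lateness 21
Maximum = 21.
LPT (decreasing processing time): B D A C.
B: 0→11, due 14, lateness -3
D: 11→20, due 28, lateness -8
A: 20→28, due 18, lateness 10
C: 28→35, due 22, lateness 13
Maximum = 13.
Difference = 21 − 13 = 8.

8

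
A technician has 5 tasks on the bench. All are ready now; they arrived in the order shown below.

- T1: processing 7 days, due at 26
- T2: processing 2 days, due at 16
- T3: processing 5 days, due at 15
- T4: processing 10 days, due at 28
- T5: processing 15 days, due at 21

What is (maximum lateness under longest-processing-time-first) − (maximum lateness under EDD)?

12

LPT (decreasing processing time): T5 T4 T1 T3 T2.
T5: 0→15, due 21, lateness -6
T4: 15→25, due 28, lateness -3
T1: 25→32, due 26, lateness 6
T3: 32→37, due 15, lateness 22
T2: 37→39, due 16, lateness 23
Maximum = 23.
EDD (increasing due date): T3 T2 T5 T1 T4.
T3: 0→5, due 15, lateness -10
T2: 5→7, due 16, lateness -9
T5: 7→22, due 21, lateness 1
T1: 22→29, due 26, lateness 3
T4: 29→39, due 28, lateness 11
Maximum = 11.
Difference = 23 − 11 = 12.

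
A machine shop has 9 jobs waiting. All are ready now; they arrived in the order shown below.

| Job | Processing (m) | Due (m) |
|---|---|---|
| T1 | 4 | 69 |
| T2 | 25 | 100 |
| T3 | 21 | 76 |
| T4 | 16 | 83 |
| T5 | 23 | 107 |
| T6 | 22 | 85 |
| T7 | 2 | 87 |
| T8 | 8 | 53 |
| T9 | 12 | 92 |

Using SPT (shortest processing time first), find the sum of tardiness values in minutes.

34

SPT (increasing processing time): T7 T1 T8 T9 T4 T3 T6 T5 T2.
T7: 0→2, due 87, tardiness 0
T1: 2→6, due 69, tardiness 0
T8: 6→14, due 53, tardiness 0
T9: 14→26, due 92, tardiness 0
T4: 26→42, due 83, tardiness 0
T3: 42→63, due 76, tardiness 0
T6: 63→85, due 85, tardiness 0
T5: 85→108, due 107, tardiness 1
T2: 108→133, due 100, tardiness 33
Sum = 0+0+0+0+0+0+0+1+33 = 34.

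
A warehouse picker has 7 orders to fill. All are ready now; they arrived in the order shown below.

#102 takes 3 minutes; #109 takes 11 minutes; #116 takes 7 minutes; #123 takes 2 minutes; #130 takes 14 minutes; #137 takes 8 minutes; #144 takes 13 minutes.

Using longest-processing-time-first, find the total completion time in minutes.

292

LPT (decreasing processing time): #130 #144 #109 #137 #116 #102 #123.
#130: 0→14
#144: 14→27
#109: 27→38
#137: 38→46
#116: 46→53
#102: 53→56
#123: 56→58
Sum = 14+27+38+46+53+56+58 = 292.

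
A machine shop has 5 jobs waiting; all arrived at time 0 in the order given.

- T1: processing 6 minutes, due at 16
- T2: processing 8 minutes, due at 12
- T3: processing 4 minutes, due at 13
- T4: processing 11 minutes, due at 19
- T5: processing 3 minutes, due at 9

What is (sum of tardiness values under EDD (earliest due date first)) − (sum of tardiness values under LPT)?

-35

EDD (increasing due date): T5 T2 T3 T1 T4.
T5: 0→3, due 9, tardiness 0
T2: 3→11, due 12, tardiness 0
T3: 11→15, due 13, tardiness 2
T1: 15→21, due 16, tardiness 5
T4: 21→32, due 19, tardiness 13
Sum = 0+0+2+5+13 = 20.
LPT (decreasing processing time): T4 T2 T1 T3 T5.
T4: 0→11, due 19, tardiness 0
T2: 11→19, due 12, tardiness 7
T1: 19→25, due 16, tardiness 9
T3: 25→29, due 13, tardiness 16
T5: 29→32, due 9, tardiness 23
Sum = 0+7+9+16+23 = 55.
Difference = 20 − 55 = -35.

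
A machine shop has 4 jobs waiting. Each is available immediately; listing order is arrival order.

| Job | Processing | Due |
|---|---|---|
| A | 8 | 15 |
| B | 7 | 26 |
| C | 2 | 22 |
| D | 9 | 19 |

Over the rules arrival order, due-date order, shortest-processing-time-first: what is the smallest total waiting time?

FIFO (arrival order): A B C D.
A: waits 0, runs 0→8
B: waits 8, runs 8→15
C: waits 15, runs 15→17
D: waits 17, runs 17→26
Sum = 0+8+15+17 = 40.
EDD (increasing due date): A D C B.
A: waits 0, runs 0→8
D: waits 8, runs 8→17
C: waits 17, runs 17→19
B: waits 19, runs 19→26
Sum = 0+8+17+19 = 44.
SPT (increasing processing time): C B A D.
C: waits 0, runs 0→2
B: waits 2, runs 2→9
A: waits 9, runs 9→17
D: waits 17, runs 17→26
Sum = 0+2+9+17 = 28.
FIFO 40, EDD 44, SPT 28 → minimum 28.

28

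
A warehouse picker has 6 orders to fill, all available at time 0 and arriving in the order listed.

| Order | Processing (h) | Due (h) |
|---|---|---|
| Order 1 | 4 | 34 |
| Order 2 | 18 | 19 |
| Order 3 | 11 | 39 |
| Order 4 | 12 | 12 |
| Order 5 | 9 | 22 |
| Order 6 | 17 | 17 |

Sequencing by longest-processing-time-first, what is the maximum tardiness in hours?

45

LPT (decreasing processing time): Order 2 Order 6 Order 4 Order 3 Order 5 Order 1.
Order 2: 0→18, due 19, tardiness 0
Order 6: 18→35, due 17, tardiness 18
Order 4: 35→47, due 12, tardiness 35
Order 3: 47→58, due 39, tardiness 19
Order 5: 58→67, due 22, tardiness 45
Order 1: 67→71, due 34, tardiness 37
Maximum = 45.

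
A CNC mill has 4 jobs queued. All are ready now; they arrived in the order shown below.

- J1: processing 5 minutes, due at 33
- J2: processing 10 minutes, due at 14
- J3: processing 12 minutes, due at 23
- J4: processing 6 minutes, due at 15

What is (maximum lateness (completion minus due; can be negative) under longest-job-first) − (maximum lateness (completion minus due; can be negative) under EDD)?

LPT (decreasing processing time): J3 J2 J4 J1.
J3: 0→12, due 23, lateness -11
J2: 12→22, due 14, lateness 8
J4: 22→28, due 15, lateness 13
J1: 28→33, due 33, lateness 0
Maximum = 13.
EDD (increasing due date): J2 J4 J3 J1.
J2: 0→10, due 14, lateness -4
J4: 10→16, due 15, lateness 1
J3: 16→28, due 23, lateness 5
J1: 28→33, due 33, lateness 0
Maximum = 5.
Difference = 13 − 5 = 8.

8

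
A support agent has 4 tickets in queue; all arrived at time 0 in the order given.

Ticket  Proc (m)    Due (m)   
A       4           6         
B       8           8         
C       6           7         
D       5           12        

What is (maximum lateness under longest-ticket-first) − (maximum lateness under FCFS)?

LPT (decreasing processing time): B C D A.
B: 0→8, due 8, lateness 0
C: 8→14, due 7, lateness 7
D: 14→19, due 12, lateness 7
A: 19→23, due 6, lateness 17
Maximum = 17.
FIFO (arrival order): A B C D.
A: 0→4, due 6, lateness -2
B: 4→12, due 8, lateness 4
C: 12→18, due 7, lateness 11
D: 18→23, due 12, lateness 11
Maximum = 11.
Difference = 17 − 11 = 6.

6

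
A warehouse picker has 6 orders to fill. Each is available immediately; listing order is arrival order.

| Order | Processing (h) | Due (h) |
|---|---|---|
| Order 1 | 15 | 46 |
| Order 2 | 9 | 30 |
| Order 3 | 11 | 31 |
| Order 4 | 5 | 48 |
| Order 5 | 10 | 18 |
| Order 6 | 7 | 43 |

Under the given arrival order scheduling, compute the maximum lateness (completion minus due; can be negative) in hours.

FIFO (arrival order): Order 1 Order 2 Order 3 Order 4 Order 5 Order 6.
Order 1: 0→15, due 46, lateness -31
Order 2: 15→24, due 30, lateness -6
Order 3: 24→35, due 31, lateness 4
Order 4: 35→40, due 48, lateness -8
Order 5: 40→50, due 18, lateness 32
Order 6: 50→57, due 43, lateness 14
Maximum = 32.

32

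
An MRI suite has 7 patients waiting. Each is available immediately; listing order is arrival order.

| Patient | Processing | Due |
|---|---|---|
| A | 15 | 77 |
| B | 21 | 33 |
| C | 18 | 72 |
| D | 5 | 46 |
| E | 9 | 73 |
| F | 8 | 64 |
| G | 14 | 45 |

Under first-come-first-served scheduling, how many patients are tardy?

FIFO (arrival order): A B C D E F G.
A: 0→15, due 77, tardiness 0
B: 15→36, due 33, tardiness 3
C: 36→54, due 72, tardiness 0
D: 54→59, due 46, tardiness 13
E: 59→68, due 73, tardiness 0
F: 68→76, due 64, tardiness 12
G: 76→90, due 45, tardiness 45
Late patients: 4.

4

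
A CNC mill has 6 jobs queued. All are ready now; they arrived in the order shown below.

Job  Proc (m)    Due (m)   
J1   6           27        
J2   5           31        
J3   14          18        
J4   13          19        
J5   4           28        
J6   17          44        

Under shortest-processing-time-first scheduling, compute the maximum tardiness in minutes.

24

SPT (increasing processing time): J5 J2 J1 J4 J3 J6.
J5: 0→4, due 28, tardiness 0
J2: 4→9, due 31, tardiness 0
J1: 9→15, due 27, tardiness 0
J4: 15→28, due 19, tardiness 9
J3: 28→42, due 18, tardiness 24
J6: 42→59, due 44, tardiness 15
Maximum = 24.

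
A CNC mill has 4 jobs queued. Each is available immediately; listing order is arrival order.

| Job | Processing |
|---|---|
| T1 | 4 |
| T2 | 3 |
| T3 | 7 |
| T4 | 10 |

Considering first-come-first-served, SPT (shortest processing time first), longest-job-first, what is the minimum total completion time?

48

FIFO (arrival order): T1 T2 T3 T4.
T1: 0→4
T2: 4→7
T3: 7→14
T4: 14→24
Sum = 4+7+14+24 = 49.
SPT (increasing processing time): T2 T1 T3 T4.
T2: 0→3
T1: 3→7
T3: 7→14
T4: 14→24
Sum = 3+7+14+24 = 48.
LPT (decreasing processing time): T4 T3 T1 T2.
T4: 0→10
T3: 10→17
T1: 17→21
T2: 21→24
Sum = 10+17+21+24 = 72.
FIFO 49, SPT 48, LPT 72 → minimum 48.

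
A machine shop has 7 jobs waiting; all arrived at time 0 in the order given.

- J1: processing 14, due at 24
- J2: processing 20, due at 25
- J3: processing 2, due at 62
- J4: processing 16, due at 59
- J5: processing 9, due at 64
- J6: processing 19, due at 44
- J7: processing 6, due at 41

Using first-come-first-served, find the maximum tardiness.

FIFO (arrival order): J1 J2 J3 J4 J5 J6 J7.
J1: 0→14, due 24, tardiness 0
J2: 14→34, due 25, tardiness 9
J3: 34→36, due 62, tardiness 0
J4: 36→52, due 59, tardiness 0
J5: 52→61, due 64, tardiness 0
J6: 61→80, due 44, tardiness 36
J7: 80→86, due 41, tardiness 45
Maximum = 45.

45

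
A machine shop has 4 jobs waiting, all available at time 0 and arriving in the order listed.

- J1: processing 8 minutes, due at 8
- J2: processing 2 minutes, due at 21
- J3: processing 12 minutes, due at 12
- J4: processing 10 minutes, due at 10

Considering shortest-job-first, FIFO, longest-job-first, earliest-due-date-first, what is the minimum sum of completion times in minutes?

SPT (increasing processing time): J2 J1 J4 J3.
J2: 0→2
J1: 2→10
J4: 10→20
J3: 20→32
Sum = 2+10+20+32 = 64.
FIFO (arrival order): J1 J2 J3 J4.
J1: 0→8
J2: 8→10
J3: 10→22
J4: 22→32
Sum = 8+10+22+32 = 72.
LPT (decreasing processing time): J3 J4 J1 J2.
J3: 0→12
J4: 12→22
J1: 22→30
J2: 30→32
Sum = 12+22+30+32 = 96.
EDD (increasing due date): J1 J4 J3 J2.
J1: 0→8
J4: 8→18
J3: 18→30
J2: 30→32
Sum = 8+18+30+32 = 88.
SPT 64, FIFO 72, LPT 96, EDD 88 → minimum 64.

64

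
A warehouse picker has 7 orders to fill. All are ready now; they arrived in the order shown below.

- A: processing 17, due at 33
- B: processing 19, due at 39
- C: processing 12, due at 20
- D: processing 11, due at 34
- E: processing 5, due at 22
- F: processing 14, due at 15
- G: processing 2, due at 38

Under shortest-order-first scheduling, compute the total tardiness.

108

SPT (increasing processing time): G E D C F A B.
G: 0→2, due 38, tardiness 0
E: 2→7, due 22, tardiness 0
D: 7→18, due 34, tardiness 0
C: 18→30, due 20, tardiness 10
F: 30→44, due 15, tardiness 29
A: 44→61, due 33, tardiness 28
B: 61→80, due 39, tardiness 41
Sum = 0+0+0+10+29+28+41 = 108.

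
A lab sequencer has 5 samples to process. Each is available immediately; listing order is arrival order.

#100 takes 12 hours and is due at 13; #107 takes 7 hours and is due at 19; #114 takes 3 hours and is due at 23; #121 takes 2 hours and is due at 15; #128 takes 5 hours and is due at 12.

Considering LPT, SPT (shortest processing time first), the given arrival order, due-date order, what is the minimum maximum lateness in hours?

LPT (decreasing processing time): #100 #107 #128 #114 #121.
#100: 0→12, due 13, lateness -1
#107: 12→19, due 19, lateness 0
#128: 19→24, due 12, lateness 12
#114: 24→27, due 23, lateness 4
#121: 27→29, due 15, lateness 14
Maximum = 14.
SPT (increasing processing time): #121 #114 #128 #107 #100.
#121: 0→2, due 15, lateness -13
#114: 2→5, due 23, lateness -18
#128: 5→10, due 12, lateness -2
#107: 10→17, due 19, lateness -2
#100: 17→29, due 13, lateness 16
Maximum = 16.
FIFO (arrival order): #100 #107 #114 #121 #128.
#100: 0→12, due 13, lateness -1
#107: 12→19, due 19, lateness 0
#114: 19→22, due 23, lateness -1
#121: 22→24, due 15, lateness 9
#128: 24→29, due 12, lateness 17
Maximum = 17.
EDD (increasing due date): #128 #100 #121 #107 #114.
#128: 0→5, due 12, lateness -7
#100: 5→17, due 13, lateness 4
#121: 17→19, due 15, lateness 4
#107: 19→26, due 19, lateness 7
#114: 26→29, due 23, lateness 6
Maximum = 7.
LPT 14, SPT 16, FIFO 17, EDD 7 → minimum 7.

7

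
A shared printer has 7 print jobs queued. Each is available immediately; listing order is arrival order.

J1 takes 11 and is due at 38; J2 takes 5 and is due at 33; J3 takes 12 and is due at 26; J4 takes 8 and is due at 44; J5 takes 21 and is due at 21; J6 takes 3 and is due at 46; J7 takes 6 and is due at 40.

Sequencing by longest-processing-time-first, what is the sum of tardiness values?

LPT (decreasing processing time): J5 J3 J1 J4 J7 J2 J6.
J5: 0→21, due 21, tardiness 0
J3: 21→33, due 26, tardiness 7
J1: 33→44, due 38, tardiness 6
J4: 44→52, due 44, tardiness 8
J7: 52→58, due 40, tardiness 18
J2: 58→63, due 33, tardiness 30
J6: 63→66, due 46, tardiness 20
Sum = 0+7+6+8+18+30+20 = 89.

89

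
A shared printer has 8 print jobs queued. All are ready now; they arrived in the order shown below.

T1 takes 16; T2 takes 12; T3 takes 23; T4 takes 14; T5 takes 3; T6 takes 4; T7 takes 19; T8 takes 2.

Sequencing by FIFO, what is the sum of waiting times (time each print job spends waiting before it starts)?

391

FIFO (arrival order): T1 T2 T3 T4 T5 T6 T7 T8.
T1: waits 0, runs 0→16
T2: waits 16, runs 16→28
T3: waits 28, runs 28→51
T4: waits 51, runs 51→65
T5: waits 65, runs 65→68
T6: waits 68, runs 68→72
T7: waits 72, runs 72→91
T8: waits 91, runs 91→93
Sum = 0+16+28+51+65+68+72+91 = 391.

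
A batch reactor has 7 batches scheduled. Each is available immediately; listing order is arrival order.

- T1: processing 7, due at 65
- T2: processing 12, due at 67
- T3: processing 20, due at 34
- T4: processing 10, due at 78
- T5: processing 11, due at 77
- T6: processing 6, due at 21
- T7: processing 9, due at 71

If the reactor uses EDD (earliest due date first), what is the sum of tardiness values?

EDD (increasing due date): T6 T3 T1 T2 T7 T5 T4.
T6: 0→6, due 21, tardiness 0
T3: 6→26, due 34, tardiness 0
T1: 26→33, due 65, tardiness 0
T2: 33→45, due 67, tardiness 0
T7: 45→54, due 71, tardiness 0
T5: 54→65, due 77, tardiness 0
T4: 65→75, due 78, tardiness 0
Sum = 0+0+0+0+0+0+0 = 0.

0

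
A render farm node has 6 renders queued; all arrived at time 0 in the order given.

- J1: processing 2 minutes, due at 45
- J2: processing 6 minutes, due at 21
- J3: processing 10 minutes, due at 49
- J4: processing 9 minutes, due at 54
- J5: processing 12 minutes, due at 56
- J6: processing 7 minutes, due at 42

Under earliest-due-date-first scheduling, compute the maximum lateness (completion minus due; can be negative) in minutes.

EDD (increasing due date): J2 J6 J1 J3 J4 J5.
J2: 0→6, due 21, lateness -15
J6: 6→13, due 42, lateness -29
J1: 13→15, due 45, lateness -30
J3: 15→25, due 49, lateness -24
J4: 25→34, due 54, lateness -20
J5: 34→46, due 56, lateness -10
Maximum = -10.

-10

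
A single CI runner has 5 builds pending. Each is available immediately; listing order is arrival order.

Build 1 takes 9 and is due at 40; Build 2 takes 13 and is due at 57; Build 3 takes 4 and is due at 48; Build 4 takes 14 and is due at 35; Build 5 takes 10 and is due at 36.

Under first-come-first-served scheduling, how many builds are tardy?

2

FIFO (arrival order): Build 1 Build 2 Build 3 Build 4 Build 5.
Build 1: 0→9, due 40, tardiness 0
Build 2: 9→22, due 57, tardiness 0
Build 3: 22→26, due 48, tardiness 0
Build 4: 26→40, due 35, tardiness 5
Build 5: 40→50, due 36, tardiness 14
Late builds: 2.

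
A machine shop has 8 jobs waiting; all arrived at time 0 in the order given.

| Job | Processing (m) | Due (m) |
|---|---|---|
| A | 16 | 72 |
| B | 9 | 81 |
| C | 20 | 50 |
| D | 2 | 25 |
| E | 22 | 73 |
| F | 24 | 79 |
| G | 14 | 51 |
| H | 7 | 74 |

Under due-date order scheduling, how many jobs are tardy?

EDD (increasing due date): D C G A E H F B.
D: 0→2, due 25, tardiness 0
C: 2→22, due 50, tardiness 0
G: 22→36, due 51, tardiness 0
A: 36→52, due 72, tardiness 0
E: 52→74, due 73, tardiness 1
H: 74→81, due 74, tardiness 7
F: 81→105, due 79, tardiness 26
B: 105→114, due 81, tardiness 33
Late jobs: 4.

4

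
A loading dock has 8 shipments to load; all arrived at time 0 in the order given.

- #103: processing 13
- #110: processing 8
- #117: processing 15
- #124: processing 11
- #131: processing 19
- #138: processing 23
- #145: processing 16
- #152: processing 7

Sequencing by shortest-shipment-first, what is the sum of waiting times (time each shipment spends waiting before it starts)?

SPT (increasing processing time): #152 #110 #124 #103 #117 #145 #131 #138.
#152: waits 0, runs 0→7
#110: waits 7, runs 7→15
#124: waits 15, runs 15→26
#103: waits 26, runs 26→39
#117: waits 39, runs 39→54
#145: waits 54, runs 54→70
#131: waits 70, runs 70→89
#138: waits 89, runs 89→112
Sum = 0+7+15+26+39+54+70+89 = 300.

300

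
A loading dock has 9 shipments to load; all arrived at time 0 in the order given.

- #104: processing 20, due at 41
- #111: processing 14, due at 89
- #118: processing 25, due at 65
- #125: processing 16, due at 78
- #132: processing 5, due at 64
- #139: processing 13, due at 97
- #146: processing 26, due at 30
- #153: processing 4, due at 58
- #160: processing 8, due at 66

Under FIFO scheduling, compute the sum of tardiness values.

FIFO (arrival order): #104 #111 #118 #125 #132 #139 #146 #153 #160.
#104: 0→20, due 41, tardiness 0
#111: 20→34, due 89, tardiness 0
#118: 34→59, due 65, tardiness 0
#125: 59→75, due 78, tardiness 0
#132: 75→80, due 64, tardiness 16
#139: 80→93, due 97, tardiness 0
#146: 93→119, due 30, tardiness 89
#153: 119→123, due 58, tardiness 65
#160: 123→131, due 66, tardiness 65
Sum = 0+0+0+0+16+0+89+65+65 = 235.

235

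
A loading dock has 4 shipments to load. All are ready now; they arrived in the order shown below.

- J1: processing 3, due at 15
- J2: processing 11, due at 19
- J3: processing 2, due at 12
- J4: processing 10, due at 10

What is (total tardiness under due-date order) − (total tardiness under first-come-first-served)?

EDD (increasing due date): J4 J3 J1 J2.
J4: 0→10, due 10, tardiness 0
J3: 10→12, due 12, tardiness 0
J1: 12→15, due 15, tardiness 0
J2: 15→26, due 19, tardiness 7
Sum = 0+0+0+7 = 7.
FIFO (arrival order): J1 J2 J3 J4.
J1: 0→3, due 15, tardiness 0
J2: 3→14, due 19, tardiness 0
J3: 14→16, due 12, tardiness 4
J4: 16→26, due 10, tardiness 16
Sum = 0+0+4+16 = 20.
Difference = 7 − 20 = -13.

-13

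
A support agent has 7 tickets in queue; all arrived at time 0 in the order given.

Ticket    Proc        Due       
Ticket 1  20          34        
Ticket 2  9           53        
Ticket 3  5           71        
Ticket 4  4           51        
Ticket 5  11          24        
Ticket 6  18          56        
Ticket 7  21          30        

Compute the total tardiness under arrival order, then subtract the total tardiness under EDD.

13

FIFO (arrival order): Ticket 1 Ticket 2 Ticket 3 Ticket 4 Ticket 5 Ticket 6 Ticket 7.
Ticket 1: 0→20, due 34, tardiness 0
Ticket 2: 20→29, due 53, tardiness 0
Ticket 3: 29→34, due 71, tardiness 0
Ticket 4: 34→38, due 51, tardiness 0
Ticket 5: 38→49, due 24, tardiness 25
Ticket 6: 49→67, due 56, tardiness 11
Ticket 7: 67→88, due 30, tardiness 58
Sum = 0+0+0+0+25+11+58 = 94.
EDD (increasing due date): Ticket 5 Ticket 7 Ticket 1 Ticket 4 Ticket 2 Ticket 6 Ticket 3.
Ticket 5: 0→11, due 24, tardiness 0
Ticket 7: 11→32, due 30, tardiness 2
Ticket 1: 32→52, due 34, tardiness 18
Ticket 4: 52→56, due 51, tardiness 5
Ticket 2: 56→65, due 53, tardiness 12
Ticket 6: 65→83, due 56, tardiness 27
Ticket 3: 83→88, due 71, tardiness 17
Sum = 0+2+18+5+12+27+17 = 81.
Difference = 94 − 81 = 13.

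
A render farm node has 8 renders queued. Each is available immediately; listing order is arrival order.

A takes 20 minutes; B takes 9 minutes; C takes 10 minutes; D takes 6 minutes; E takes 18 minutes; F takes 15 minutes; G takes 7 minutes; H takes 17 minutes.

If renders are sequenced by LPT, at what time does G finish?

96

LPT (decreasing processing time): A E H F C B G D.
A: 0→20
E: 20→38
H: 38→55
F: 55→70
C: 70→80
B: 80→89
G: 89→96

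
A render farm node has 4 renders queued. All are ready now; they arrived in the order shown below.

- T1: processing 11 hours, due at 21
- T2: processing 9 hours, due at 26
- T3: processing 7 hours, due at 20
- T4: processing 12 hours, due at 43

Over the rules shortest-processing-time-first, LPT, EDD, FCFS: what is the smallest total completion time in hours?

89

SPT (increasing processing time): T3 T2 T1 T4.
T3: 0→7
T2: 7→16
T1: 16→27
T4: 27→39
Sum = 7+16+27+39 = 89.
LPT (decreasing processing time): T4 T1 T2 T3.
T4: 0→12
T1: 12→23
T2: 23→32
T3: 32→39
Sum = 12+23+32+39 = 106.
EDD (increasing due date): T3 T1 T2 T4.
T3: 0→7
T1: 7→18
T2: 18→27
T4: 27→39
Sum = 7+18+27+39 = 91.
FIFO (arrival order): T1 T2 T3 T4.
T1: 0→11
T2: 11→20
T3: 20→27
T4: 27→39
Sum = 11+20+27+39 = 97.
SPT 89, LPT 106, EDD 91, FIFO 97 → minimum 89.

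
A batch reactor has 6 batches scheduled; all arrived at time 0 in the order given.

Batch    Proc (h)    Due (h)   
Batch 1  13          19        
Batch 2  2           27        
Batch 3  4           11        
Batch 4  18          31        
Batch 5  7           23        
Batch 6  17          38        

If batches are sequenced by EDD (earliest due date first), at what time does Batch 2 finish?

26

EDD (increasing due date): Batch 3 Batch 1 Batch 5 Batch 2 Batch 4 Batch 6.
Batch 3: 0→4
Batch 1: 4→17
Batch 5: 17→24
Batch 2: 24→26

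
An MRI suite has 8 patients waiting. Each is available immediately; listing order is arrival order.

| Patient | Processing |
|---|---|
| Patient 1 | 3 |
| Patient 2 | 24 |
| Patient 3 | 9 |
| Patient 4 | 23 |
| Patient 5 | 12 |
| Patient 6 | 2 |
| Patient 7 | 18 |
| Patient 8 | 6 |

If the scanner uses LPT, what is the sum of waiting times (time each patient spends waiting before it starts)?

LPT (decreasing processing time): Patient 2 Patient 4 Patient 7 Patient 5 Patient 3 Patient 8 Patient 1 Patient 6.
Patient 2: waits 0, runs 0→24
Patient 4: waits 24, runs 24→47
Patient 7: waits 47, runs 47→65
Patient 5: waits 65, runs 65→77
Patient 3: waits 77, runs 77→86
Patient 8: waits 86, runs 86→92
Patient 1: waits 92, runs 92→95
Patient 6: waits 95, runs 95→97
Sum = 0+24+47+65+77+86+92+95 = 486.

486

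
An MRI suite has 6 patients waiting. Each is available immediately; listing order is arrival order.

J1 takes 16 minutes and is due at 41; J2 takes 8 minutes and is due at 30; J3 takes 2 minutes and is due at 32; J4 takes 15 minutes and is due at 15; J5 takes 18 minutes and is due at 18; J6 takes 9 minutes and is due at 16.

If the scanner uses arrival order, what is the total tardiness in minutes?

119

FIFO (arrival order): J1 J2 J3 J4 J5 J6.
J1: 0→16, due 41, tardiness 0
J2: 16→24, due 30, tardiness 0
J3: 24→26, due 32, tardiness 0
J4: 26→41, due 15, tardiness 26
J5: 41→59, due 18, tardiness 41
J6: 59→68, due 16, tardiness 52
Sum = 0+0+0+26+41+52 = 119.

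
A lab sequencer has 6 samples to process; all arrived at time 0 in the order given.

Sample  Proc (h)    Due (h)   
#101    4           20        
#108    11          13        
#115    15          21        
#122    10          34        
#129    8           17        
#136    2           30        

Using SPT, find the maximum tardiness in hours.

29

SPT (increasing processing time): #136 #101 #129 #122 #108 #115.
#136: 0→2, due 30, tardiness 0
#101: 2→6, due 20, tardiness 0
#129: 6→14, due 17, tardiness 0
#122: 14→24, due 34, tardiness 0
#108: 24→35, due 13, tardiness 22
#115: 35→50, due 21, tardiness 29
Maximum = 29.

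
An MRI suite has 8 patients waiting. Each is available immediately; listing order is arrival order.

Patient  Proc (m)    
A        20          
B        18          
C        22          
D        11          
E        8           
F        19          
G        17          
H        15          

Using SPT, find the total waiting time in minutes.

SPT (increasing processing time): E D H G B F A C.
E: waits 0, runs 0→8
D: waits 8, runs 8→19
H: waits 19, runs 19→34
G: waits 34, runs 34→51
B: waits 51, runs 51→69
F: waits 69, runs 69→88
A: waits 88, runs 88→108
C: waits 108, runs 108→130
Sum = 0+8+19+34+51+69+88+108 = 377.

377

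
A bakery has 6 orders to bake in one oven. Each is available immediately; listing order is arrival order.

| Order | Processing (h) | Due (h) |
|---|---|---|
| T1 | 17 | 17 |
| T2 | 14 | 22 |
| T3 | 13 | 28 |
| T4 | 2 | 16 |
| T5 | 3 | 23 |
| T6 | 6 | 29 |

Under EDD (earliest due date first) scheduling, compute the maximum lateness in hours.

EDD (increasing due date): T4 T1 T2 T5 T3 T6.
T4: 0→2, due 16, lateness -14
T1: 2→19, due 17, lateness 2
T2: 19→33, due 22, lateness 11
T5: 33→36, due 23, lateness 13
T3: 36→49, due 28, lateness 21
T6: 49→55, due 29, lateness 26
Maximum = 26.

26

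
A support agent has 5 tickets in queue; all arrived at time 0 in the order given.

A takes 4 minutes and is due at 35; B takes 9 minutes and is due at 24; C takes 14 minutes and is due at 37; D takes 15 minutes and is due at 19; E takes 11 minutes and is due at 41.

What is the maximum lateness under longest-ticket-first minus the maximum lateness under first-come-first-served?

LPT (decreasing processing time): D C E B A.
D: 0→15, due 19, lateness -4
C: 15→29, due 37, lateness -8
E: 29→40, due 41, lateness -1
B: 40→49, due 24, lateness 25
A: 49→53, due 35, lateness 18
Maximum = 25.
FIFO (arrival order): A B C D E.
A: 0→4, due 35, lateness -31
B: 4→13, due 24, lateness -11
C: 13→27, due 37, lateness -10
D: 27→42, due 19, lateness 23
E: 42→53, due 41, lateness 12
Maximum = 23.
Difference = 25 − 23 = 2.

2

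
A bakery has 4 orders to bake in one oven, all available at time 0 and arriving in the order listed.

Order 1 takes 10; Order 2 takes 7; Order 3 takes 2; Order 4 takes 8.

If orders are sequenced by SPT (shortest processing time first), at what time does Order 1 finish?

SPT (increasing processing time): Order 3 Order 2 Order 4 Order 1.
Order 3: 0→2
Order 2: 2→9
Order 4: 9→17
Order 1: 17→27

27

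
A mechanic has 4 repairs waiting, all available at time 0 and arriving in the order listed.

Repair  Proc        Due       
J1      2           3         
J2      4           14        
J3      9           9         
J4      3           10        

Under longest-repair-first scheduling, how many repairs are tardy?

LPT (decreasing processing time): J3 J2 J4 J1.
J3: 0→9, due 9, tardiness 0
J2: 9→13, due 14, tardiness 0
J4: 13→16, due 10, tardiness 6
J1: 16→18, due 3, tardiness 15
Late repairs: 2.

2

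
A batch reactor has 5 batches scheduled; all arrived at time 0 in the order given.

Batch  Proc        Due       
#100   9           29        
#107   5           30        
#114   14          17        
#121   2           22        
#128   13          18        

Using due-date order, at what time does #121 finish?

EDD (increasing due date): #114 #128 #121 #100 #107.
#114: 0→14
#128: 14→27
#121: 27→29

29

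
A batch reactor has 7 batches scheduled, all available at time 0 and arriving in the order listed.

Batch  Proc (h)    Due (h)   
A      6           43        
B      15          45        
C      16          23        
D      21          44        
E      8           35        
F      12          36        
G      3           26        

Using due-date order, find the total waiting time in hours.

EDD (increasing due date): C G E F A D B.
C: waits 0, runs 0→16
G: waits 16, runs 16→19
E: waits 19, runs 19→27
F: waits 27, runs 27→39
A: waits 39, runs 39→45
D: waits 45, runs 45→66
B: waits 66, runs 66→81
Sum = 0+16+19+27+39+45+66 = 212.

212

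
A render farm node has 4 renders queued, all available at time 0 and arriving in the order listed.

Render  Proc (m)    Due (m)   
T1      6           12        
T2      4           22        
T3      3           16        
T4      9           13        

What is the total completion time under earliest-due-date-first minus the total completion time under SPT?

16

EDD (increasing due date): T1 T4 T3 T2.
T1: 0→6
T4: 6→15
T3: 15→18
T2: 18→22
Sum = 6+15+18+22 = 61.
SPT (increasing processing time): T3 T2 T1 T4.
T3: 0→3
T2: 3→7
T1: 7→13
T4: 13→22
Sum = 3+7+13+22 = 45.
Difference = 61 − 45 = 16.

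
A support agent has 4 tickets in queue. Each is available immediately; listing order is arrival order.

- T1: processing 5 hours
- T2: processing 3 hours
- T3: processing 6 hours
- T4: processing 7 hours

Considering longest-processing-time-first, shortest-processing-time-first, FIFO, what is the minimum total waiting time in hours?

25

LPT (decreasing processing time): T4 T3 T1 T2.
T4: waits 0, runs 0→7
T3: waits 7, runs 7→13
T1: waits 13, runs 13→18
T2: waits 18, runs 18→21
Sum = 0+7+13+18 = 38.
SPT (increasing processing time): T2 T1 T3 T4.
T2: waits 0, runs 0→3
T1: waits 3, runs 3→8
T3: waits 8, runs 8→14
T4: waits 14, runs 14→21
Sum = 0+3+8+14 = 25.
FIFO (arrival order): T1 T2 T3 T4.
T1: waits 0, runs 0→5
T2: waits 5, runs 5→8
T3: waits 8, runs 8→14
T4: waits 14, runs 14→21
Sum = 0+5+8+14 = 27.
LPT 38, SPT 25, FIFO 27 → minimum 25.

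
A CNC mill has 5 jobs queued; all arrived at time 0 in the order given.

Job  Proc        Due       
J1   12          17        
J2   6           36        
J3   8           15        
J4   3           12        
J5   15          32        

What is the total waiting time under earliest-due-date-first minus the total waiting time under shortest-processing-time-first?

17

EDD (increasing due date): J4 J3 J1 J5 J2.
J4: waits 0, runs 0→3
J3: waits 3, runs 3→11
J1: waits 11, runs 11→23
J5: waits 23, runs 23→38
J2: waits 38, runs 38→44
Sum = 0+3+11+23+38 = 75.
SPT (increasing processing time): J4 J2 J3 J1 J5.
J4: waits 0, runs 0→3
J2: waits 3, runs 3→9
J3: waits 9, runs 9→17
J1: waits 17, runs 17→29
J5: waits 29, runs 29→44
Sum = 0+3+9+17+29 = 58.
Difference = 75 − 58 = 17.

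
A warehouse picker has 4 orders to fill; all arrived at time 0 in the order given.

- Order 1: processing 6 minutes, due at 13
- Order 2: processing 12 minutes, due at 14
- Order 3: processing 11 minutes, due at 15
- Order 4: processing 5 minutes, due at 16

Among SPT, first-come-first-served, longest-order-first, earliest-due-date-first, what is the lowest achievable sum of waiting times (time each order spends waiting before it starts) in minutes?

SPT (increasing processing time): Order 4 Order 1 Order 3 Order 2.
Order 4: waits 0, runs 0→5
Order 1: waits 5, runs 5→11
Order 3: waits 11, runs 11→22
Order 2: waits 22, runs 22→34
Sum = 0+5+11+22 = 38.
FIFO (arrival order): Order 1 Order 2 Order 3 Order 4.
Order 1: waits 0, runs 0→6
Order 2: waits 6, runs 6→18
Order 3: waits 18, runs 18→29
Order 4: waits 29, runs 29→34
Sum = 0+6+18+29 = 53.
LPT (decreasing processing time): Order 2 Order 3 Order 1 Order 4.
Order 2: waits 0, runs 0→12
Order 3: waits 12, runs 12→23
Order 1: waits 23, runs 23→29
Order 4: waits 29, runs 29→34
Sum = 0+12+23+29 = 64.
EDD (increasing due date): Order 1 Order 2 Order 3 Order 4.
Order 1: waits 0, runs 0→6
Order 2: waits 6, runs 6→18
Order 3: waits 18, runs 18→29
Order 4: waits 29, runs 29→34
Sum = 0+6+18+29 = 53.
SPT 38, FIFO 53, LPT 64, EDD 53 → minimum 38.

38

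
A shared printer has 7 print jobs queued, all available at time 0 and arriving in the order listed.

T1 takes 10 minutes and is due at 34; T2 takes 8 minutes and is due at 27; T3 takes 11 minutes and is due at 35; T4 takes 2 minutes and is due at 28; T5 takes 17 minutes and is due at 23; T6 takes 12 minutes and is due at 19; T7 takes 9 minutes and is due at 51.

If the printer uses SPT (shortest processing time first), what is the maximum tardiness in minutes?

SPT (increasing processing time): T4 T2 T7 T1 T3 T6 T5.
T4: 0→2, due 28, tardiness 0
T2: 2→10, due 27, tardiness 0
T7: 10→19, due 51, tardiness 0
T1: 19→29, due 34, tardiness 0
T3: 29→40, due 35, tardiness 5
T6: 40→52, due 19, tardiness 33
T5: 52→69, due 23, tardiness 46
Maximum = 46.

46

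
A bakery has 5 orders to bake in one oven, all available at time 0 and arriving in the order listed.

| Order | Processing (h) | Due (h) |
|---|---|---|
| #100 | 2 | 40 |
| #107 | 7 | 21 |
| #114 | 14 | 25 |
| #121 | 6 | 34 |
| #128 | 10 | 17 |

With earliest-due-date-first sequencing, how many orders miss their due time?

2

EDD (increasing due date): #128 #107 #114 #121 #100.
#128: 0→10, due 17, tardiness 0
#107: 10→17, due 21, tardiness 0
#114: 17→31, due 25, tardiness 6
#121: 31→37, due 34, tardiness 3
#100: 37→39, due 40, tardiness 0
Late orders: 2.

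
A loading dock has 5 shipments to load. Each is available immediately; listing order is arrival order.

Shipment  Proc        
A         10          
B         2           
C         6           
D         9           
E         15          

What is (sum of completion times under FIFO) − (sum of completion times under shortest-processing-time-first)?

FIFO (arrival order): A B C D E.
A: 0→10
B: 10→12
C: 12→18
D: 18→27
E: 27→42
Sum = 10+12+18+27+42 = 109.
SPT (increasing processing time): B C D A E.
B: 0→2
C: 2→8
D: 8→17
A: 17→27
E: 27→42
Sum = 2+8+17+27+42 = 96.
Difference = 109 − 96 = 13.

13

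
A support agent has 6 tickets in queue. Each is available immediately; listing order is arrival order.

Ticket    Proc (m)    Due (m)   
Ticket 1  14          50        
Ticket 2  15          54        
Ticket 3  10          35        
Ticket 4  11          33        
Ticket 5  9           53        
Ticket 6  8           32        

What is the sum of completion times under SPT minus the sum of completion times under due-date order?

-9

SPT (increasing processing time): Ticket 6 Ticket 5 Ticket 3 Ticket 4 Ticket 1 Ticket 2.
Ticket 6: 0→8
Ticket 5: 8→17
Ticket 3: 17→27
Ticket 4: 27→38
Ticket 1: 38→52
Ticket 2: 52→67
Sum = 8+17+27+38+52+67 = 209.
EDD (increasing due date): Ticket 6 Ticket 4 Ticket 3 Ticket 1 Ticket 5 Ticket 2.
Ticket 6: 0→8
Ticket 4: 8→19
Ticket 3: 19→29
Ticket 1: 29→43
Ticket 5: 43→52
Ticket 2: 52→67
Sum = 8+19+29+43+52+67 = 218.
Difference = 209 − 218 = -9.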